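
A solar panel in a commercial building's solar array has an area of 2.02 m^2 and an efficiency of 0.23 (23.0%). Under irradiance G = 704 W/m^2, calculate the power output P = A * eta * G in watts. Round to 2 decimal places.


Use the solar power formula P = A * eta * G.
Given: A = 2.02 m^2, eta = 0.23, G = 704 W/m^2
P = 2.02 * 0.23 * 704
P = 327.08 W

327.08


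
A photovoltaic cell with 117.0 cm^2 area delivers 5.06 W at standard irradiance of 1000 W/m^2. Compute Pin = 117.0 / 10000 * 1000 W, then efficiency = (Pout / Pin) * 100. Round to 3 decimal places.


First compute the input power:
  Pin = area_cm2 / 10000 * G = 117.0 / 10000 * 1000 = 11.7 W
Then compute efficiency:
  Efficiency = (Pout / Pin) * 100 = (5.06 / 11.7) * 100
  Efficiency = 43.248%

43.248


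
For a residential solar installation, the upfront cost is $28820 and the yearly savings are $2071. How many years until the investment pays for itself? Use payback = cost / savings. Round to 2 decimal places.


Simple payback period = initial cost / annual savings
Payback = 28820 / 2071
Payback = 13.92 years

13.92


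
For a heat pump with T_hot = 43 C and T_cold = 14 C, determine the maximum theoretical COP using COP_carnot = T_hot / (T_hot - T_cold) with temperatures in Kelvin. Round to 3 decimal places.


Convert to Kelvin:
  T_hot = 43 + 273.15 = 316.15 K
  T_cold = 14 + 273.15 = 287.15 K
Apply Carnot COP formula:
  COP = T_hot_K / (T_hot_K - T_cold_K) = 316.15 / 29.0
  COP = 10.902

10.902


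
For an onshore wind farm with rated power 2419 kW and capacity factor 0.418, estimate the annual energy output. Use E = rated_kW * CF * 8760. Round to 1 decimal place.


Annual energy = rated_kW * capacity_factor * hours_per_year
Given: P_rated = 2419 kW, CF = 0.418, hours = 8760
E = 2419 * 0.418 * 8760
E = 8857603.9 kWh

8857603.9


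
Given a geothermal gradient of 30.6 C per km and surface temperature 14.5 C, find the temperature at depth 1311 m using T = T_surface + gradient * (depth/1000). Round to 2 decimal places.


Convert depth to km: 1311 / 1000 = 1.311 km
Temperature increase = gradient * depth_km = 30.6 * 1.311 = 40.12 C
Temperature at depth = T_surface + delta_T = 14.5 + 40.12
T = 54.62 C

54.62


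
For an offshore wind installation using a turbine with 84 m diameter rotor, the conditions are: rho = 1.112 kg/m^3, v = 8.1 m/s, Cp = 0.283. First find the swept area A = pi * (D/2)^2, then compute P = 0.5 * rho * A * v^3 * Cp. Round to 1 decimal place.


Step 1 -- Compute swept area:
  A = pi * (D/2)^2 = pi * (84/2)^2 = 5541.77 m^2
Step 2 -- Apply wind power equation:
  P = 0.5 * rho * A * v^3 * Cp
  v^3 = 8.1^3 = 531.441
  P = 0.5 * 1.112 * 5541.77 * 531.441 * 0.283
  P = 463409.3 W

463409.3


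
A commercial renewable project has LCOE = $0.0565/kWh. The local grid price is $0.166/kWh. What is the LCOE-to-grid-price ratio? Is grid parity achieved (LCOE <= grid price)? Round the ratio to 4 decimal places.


Compare LCOE to grid price:
  LCOE = $0.0565/kWh, Grid price = $0.166/kWh
  Ratio = LCOE / grid_price = 0.0565 / 0.166 = 0.3404
  Grid parity achieved (ratio <= 1)? yes

0.3404


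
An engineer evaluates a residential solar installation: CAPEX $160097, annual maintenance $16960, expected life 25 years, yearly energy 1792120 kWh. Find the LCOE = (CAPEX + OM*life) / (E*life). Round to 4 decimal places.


Total cost = CAPEX + OM * lifetime = 160097 + 16960 * 25 = 160097 + 424000 = 584097
Total generation = annual * lifetime = 1792120 * 25 = 44803000 kWh
LCOE = 584097 / 44803000
LCOE = 0.0130 $/kWh

0.0130


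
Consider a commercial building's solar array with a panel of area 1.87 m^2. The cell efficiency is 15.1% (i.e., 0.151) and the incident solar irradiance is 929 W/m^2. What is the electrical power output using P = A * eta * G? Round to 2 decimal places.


Use the solar power formula P = A * eta * G.
Given: A = 1.87 m^2, eta = 0.151, G = 929 W/m^2
P = 1.87 * 0.151 * 929
P = 262.32 W

262.32


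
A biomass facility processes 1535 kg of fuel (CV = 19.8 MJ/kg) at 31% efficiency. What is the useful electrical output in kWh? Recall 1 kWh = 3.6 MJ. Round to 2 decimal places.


Total energy = mass * CV = 1535 * 19.8 = 30393.0 MJ
Useful energy = total * eta = 30393.0 * 0.31 = 9421.83 MJ
Convert to kWh: 9421.83 / 3.6
Useful energy = 2617.18 kWh

2617.18


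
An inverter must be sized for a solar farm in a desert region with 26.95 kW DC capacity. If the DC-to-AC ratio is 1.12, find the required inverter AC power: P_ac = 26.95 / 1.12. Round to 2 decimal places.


The inverter AC capacity is determined by the DC/AC ratio.
Given: P_dc = 26.95 kW, DC/AC ratio = 1.12
P_ac = P_dc / ratio = 26.95 / 1.12
P_ac = 24.06 kW

24.06


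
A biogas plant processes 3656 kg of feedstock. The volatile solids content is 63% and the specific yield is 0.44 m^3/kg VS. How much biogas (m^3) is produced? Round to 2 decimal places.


Compute volatile solids:
  VS = mass * VS_fraction = 3656 * 0.63 = 2303.28 kg
Calculate biogas volume:
  Biogas = VS * specific_yield = 2303.28 * 0.44
  Biogas = 1013.44 m^3

1013.44


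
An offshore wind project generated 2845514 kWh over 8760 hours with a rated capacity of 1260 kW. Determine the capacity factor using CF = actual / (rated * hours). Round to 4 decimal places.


Capacity factor = actual output / maximum possible output
Maximum possible = rated * hours = 1260 * 8760 = 11037600 kWh
CF = 2845514 / 11037600
CF = 0.2578

0.2578


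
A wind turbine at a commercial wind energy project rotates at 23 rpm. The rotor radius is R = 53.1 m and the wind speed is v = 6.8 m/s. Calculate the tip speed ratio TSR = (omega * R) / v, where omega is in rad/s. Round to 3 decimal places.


Convert rotational speed to rad/s:
  omega = 23 * 2 * pi / 60 = 2.4086 rad/s
Compute tip speed:
  v_tip = omega * R = 2.4086 * 53.1 = 127.894 m/s
Tip speed ratio:
  TSR = v_tip / v_wind = 127.894 / 6.8 = 18.808

18.808


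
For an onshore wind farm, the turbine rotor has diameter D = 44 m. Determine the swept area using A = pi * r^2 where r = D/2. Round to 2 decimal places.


Compute the rotor radius:
  r = D / 2 = 44 / 2 = 22.0 m
Calculate swept area:
  A = pi * r^2 = pi * 22.0^2
  A = 1520.53 m^2

1520.53


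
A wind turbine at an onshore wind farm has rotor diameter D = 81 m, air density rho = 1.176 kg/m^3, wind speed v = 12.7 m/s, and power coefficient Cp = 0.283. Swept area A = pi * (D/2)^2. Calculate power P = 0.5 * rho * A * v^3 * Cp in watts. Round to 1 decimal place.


Step 1 -- Compute swept area:
  A = pi * (D/2)^2 = pi * (81/2)^2 = 5153.0 m^2
Step 2 -- Apply wind power equation:
  P = 0.5 * rho * A * v^3 * Cp
  v^3 = 12.7^3 = 2048.383
  P = 0.5 * 1.176 * 5153.0 * 2048.383 * 0.283
  P = 1756446.2 W

1756446.2


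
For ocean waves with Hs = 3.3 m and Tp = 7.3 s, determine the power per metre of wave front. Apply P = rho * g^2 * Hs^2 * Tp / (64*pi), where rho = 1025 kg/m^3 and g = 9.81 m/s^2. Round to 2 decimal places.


Apply wave power formula:
  g^2 = 9.81^2 = 96.2361
  Hs^2 = 3.3^2 = 10.89
  Numerator = rho * g^2 * Hs^2 * Tp = 1025 * 96.2361 * 10.89 * 7.3 = 7841743.27
  Denominator = 64 * pi = 201.0619
  P = 7841743.27 / 201.0619 = 39001.63 W/m

39001.63


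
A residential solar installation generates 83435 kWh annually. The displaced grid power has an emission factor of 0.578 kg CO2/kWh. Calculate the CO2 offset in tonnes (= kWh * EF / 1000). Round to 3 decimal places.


CO2 offset in kg = generation * emission_factor
CO2 offset = 83435 * 0.578 = 48225.43 kg
Convert to tonnes:
  CO2 offset = 48225.43 / 1000 = 48.225 tonnes

48.225


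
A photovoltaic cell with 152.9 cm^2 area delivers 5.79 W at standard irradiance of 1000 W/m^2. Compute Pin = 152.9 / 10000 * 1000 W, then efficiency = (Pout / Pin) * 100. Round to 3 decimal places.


First compute the input power:
  Pin = area_cm2 / 10000 * G = 152.9 / 10000 * 1000 = 15.29 W
Then compute efficiency:
  Efficiency = (Pout / Pin) * 100 = (5.79 / 15.29) * 100
  Efficiency = 37.868%

37.868


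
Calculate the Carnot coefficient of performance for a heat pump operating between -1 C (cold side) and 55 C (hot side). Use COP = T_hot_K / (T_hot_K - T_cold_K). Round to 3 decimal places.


Convert to Kelvin:
  T_hot = 55 + 273.15 = 328.15 K
  T_cold = -1 + 273.15 = 272.15 K
Apply Carnot COP formula:
  COP = T_hot_K / (T_hot_K - T_cold_K) = 328.15 / 56.0
  COP = 5.860

5.860


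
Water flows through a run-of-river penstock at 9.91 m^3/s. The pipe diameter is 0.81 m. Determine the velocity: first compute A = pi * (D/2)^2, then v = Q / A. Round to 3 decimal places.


Compute pipe cross-sectional area:
  A = pi * (D/2)^2 = pi * (0.81/2)^2 = 0.5153 m^2
Calculate velocity:
  v = Q / A = 9.91 / 0.5153
  v = 19.232 m/s

19.232


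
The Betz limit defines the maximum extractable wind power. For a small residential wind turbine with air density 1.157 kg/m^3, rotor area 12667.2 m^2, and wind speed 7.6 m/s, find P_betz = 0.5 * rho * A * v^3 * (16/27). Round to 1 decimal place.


The Betz coefficient Cp_max = 16/27 = 0.5926
v^3 = 7.6^3 = 438.976
P_betz = 0.5 * rho * A * v^3 * Cp_max
P_betz = 0.5 * 1.157 * 12667.2 * 438.976 * 0.5926
P_betz = 1906255.0 W

1906255.0


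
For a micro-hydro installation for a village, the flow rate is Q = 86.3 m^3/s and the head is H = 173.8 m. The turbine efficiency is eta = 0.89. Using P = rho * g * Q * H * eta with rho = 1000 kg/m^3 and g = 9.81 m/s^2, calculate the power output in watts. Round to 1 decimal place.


Apply the hydropower formula P = rho * g * Q * H * eta
rho * g = 1000 * 9.81 = 9810.0
P = 9810.0 * 86.3 * 173.8 * 0.89
P = 130954245.2 W

130954245.2


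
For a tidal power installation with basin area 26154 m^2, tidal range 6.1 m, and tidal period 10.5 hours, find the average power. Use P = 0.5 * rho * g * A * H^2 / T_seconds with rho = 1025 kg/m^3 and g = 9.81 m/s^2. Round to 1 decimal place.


Convert period to seconds: T = 10.5 * 3600 = 37800.0 s
H^2 = 6.1^2 = 37.21
P = 0.5 * rho * g * A * H^2 / T
P = 0.5 * 1025 * 9.81 * 26154 * 37.21 / 37800.0
P = 129440.1 W

129440.1


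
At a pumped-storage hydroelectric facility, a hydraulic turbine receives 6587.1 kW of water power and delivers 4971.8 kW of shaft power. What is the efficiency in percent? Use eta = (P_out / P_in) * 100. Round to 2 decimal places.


Turbine efficiency = (output power / input power) * 100
eta = (4971.8 / 6587.1) * 100
eta = 75.48%

75.48


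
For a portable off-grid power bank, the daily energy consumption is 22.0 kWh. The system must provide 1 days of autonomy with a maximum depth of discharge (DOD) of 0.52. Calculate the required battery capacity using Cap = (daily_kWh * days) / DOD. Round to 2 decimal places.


Total energy needed = daily * days = 22.0 * 1 = 22.0 kWh
Account for depth of discharge:
  Cap = total_energy / DOD = 22.0 / 0.52
  Cap = 42.31 kWh

42.31


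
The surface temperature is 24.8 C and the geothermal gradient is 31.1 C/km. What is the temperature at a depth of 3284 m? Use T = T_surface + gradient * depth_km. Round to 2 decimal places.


Convert depth to km: 3284 / 1000 = 3.284 km
Temperature increase = gradient * depth_km = 31.1 * 3.284 = 102.13 C
Temperature at depth = T_surface + delta_T = 24.8 + 102.13
T = 126.93 C

126.93


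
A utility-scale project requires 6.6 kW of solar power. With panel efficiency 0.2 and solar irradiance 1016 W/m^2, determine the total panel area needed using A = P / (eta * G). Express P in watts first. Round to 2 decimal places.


Convert target power to watts: P = 6.6 * 1000 = 6600.0 W
Compute denominator: eta * G = 0.2 * 1016 = 203.2
Required area A = P / (eta * G) = 6600.0 / 203.2
A = 32.48 m^2

32.48


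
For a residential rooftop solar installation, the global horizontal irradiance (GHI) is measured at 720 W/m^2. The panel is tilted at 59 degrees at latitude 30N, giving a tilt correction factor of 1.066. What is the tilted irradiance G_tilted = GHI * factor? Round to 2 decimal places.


Identify the given values:
  GHI = 720 W/m^2, tilt correction factor = 1.066
Apply the formula G_tilted = GHI * factor:
  G_tilted = 720 * 1.066
  G_tilted = 767.52 W/m^2

767.52


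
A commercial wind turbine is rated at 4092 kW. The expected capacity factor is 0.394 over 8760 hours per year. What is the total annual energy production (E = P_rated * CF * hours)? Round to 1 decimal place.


Annual energy = rated_kW * capacity_factor * hours_per_year
Given: P_rated = 4092 kW, CF = 0.394, hours = 8760
E = 4092 * 0.394 * 8760
E = 14123292.5 kWh

14123292.5


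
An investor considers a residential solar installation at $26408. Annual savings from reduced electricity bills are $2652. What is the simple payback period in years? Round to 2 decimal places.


Simple payback period = initial cost / annual savings
Payback = 26408 / 2652
Payback = 9.96 years

9.96


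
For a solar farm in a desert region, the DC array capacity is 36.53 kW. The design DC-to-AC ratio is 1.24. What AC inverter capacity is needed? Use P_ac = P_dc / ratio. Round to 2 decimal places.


The inverter AC capacity is determined by the DC/AC ratio.
Given: P_dc = 36.53 kW, DC/AC ratio = 1.24
P_ac = P_dc / ratio = 36.53 / 1.24
P_ac = 29.46 kW

29.46


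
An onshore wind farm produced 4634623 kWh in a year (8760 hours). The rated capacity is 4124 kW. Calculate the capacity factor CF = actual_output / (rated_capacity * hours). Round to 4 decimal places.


Capacity factor = actual output / maximum possible output
Maximum possible = rated * hours = 4124 * 8760 = 36126240 kWh
CF = 4634623 / 36126240
CF = 0.1283

0.1283


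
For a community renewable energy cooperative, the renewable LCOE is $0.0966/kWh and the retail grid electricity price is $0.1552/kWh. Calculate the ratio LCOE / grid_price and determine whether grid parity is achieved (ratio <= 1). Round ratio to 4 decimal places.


Compare LCOE to grid price:
  LCOE = $0.0966/kWh, Grid price = $0.1552/kWh
  Ratio = LCOE / grid_price = 0.0966 / 0.1552 = 0.6224
  Grid parity achieved (ratio <= 1)? yes

0.6224


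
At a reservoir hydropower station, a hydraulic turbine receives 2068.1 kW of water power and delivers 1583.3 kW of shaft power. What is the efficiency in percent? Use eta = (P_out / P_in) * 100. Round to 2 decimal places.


Turbine efficiency = (output power / input power) * 100
eta = (1583.3 / 2068.1) * 100
eta = 76.56%

76.56


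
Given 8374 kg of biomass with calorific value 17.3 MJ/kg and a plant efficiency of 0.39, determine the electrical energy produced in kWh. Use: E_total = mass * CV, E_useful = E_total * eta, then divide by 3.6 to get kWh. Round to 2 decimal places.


Total energy = mass * CV = 8374 * 17.3 = 144870.2 MJ
Useful energy = total * eta = 144870.2 * 0.39 = 56499.38 MJ
Convert to kWh: 56499.38 / 3.6
Useful energy = 15694.27 kWh

15694.27


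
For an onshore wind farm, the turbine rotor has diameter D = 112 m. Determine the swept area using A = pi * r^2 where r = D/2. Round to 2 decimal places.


Compute the rotor radius:
  r = D / 2 = 112 / 2 = 56.0 m
Calculate swept area:
  A = pi * r^2 = pi * 56.0^2
  A = 9852.03 m^2

9852.03


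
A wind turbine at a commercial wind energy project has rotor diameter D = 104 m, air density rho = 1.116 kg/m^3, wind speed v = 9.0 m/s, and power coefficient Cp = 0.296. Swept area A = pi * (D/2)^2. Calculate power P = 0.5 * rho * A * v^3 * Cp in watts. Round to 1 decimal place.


Step 1 -- Compute swept area:
  A = pi * (D/2)^2 = pi * (104/2)^2 = 8494.87 m^2
Step 2 -- Apply wind power equation:
  P = 0.5 * rho * A * v^3 * Cp
  v^3 = 9.0^3 = 729.0
  P = 0.5 * 1.116 * 8494.87 * 729.0 * 0.296
  P = 1022845.4 W

1022845.4


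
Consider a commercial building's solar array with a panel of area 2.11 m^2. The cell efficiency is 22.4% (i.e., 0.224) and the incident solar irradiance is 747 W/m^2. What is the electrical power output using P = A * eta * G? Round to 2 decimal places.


Use the solar power formula P = A * eta * G.
Given: A = 2.11 m^2, eta = 0.224, G = 747 W/m^2
P = 2.11 * 0.224 * 747
P = 353.06 W

353.06


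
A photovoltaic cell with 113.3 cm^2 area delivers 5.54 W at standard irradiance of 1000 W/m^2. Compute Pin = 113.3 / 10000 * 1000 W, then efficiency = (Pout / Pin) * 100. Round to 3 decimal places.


First compute the input power:
  Pin = area_cm2 / 10000 * G = 113.3 / 10000 * 1000 = 11.33 W
Then compute efficiency:
  Efficiency = (Pout / Pin) * 100 = (5.54 / 11.33) * 100
  Efficiency = 48.897%

48.897


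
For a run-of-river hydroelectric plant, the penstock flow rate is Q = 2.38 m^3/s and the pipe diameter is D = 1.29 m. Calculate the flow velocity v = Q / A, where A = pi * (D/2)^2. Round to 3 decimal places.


Compute pipe cross-sectional area:
  A = pi * (D/2)^2 = pi * (1.29/2)^2 = 1.307 m^2
Calculate velocity:
  v = Q / A = 2.38 / 1.307
  v = 1.821 m/s

1.821


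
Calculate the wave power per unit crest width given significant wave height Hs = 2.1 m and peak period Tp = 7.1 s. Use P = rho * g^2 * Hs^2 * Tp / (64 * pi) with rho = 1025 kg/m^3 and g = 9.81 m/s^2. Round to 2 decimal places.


Apply wave power formula:
  g^2 = 9.81^2 = 96.2361
  Hs^2 = 2.1^2 = 4.41
  Numerator = rho * g^2 * Hs^2 * Tp = 1025 * 96.2361 * 4.41 * 7.1 = 3088579.74
  Denominator = 64 * pi = 201.0619
  P = 3088579.74 / 201.0619 = 15361.34 W/m

15361.34


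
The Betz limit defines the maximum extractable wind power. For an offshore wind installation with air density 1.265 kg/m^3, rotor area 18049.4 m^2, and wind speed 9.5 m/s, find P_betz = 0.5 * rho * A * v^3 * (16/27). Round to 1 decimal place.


The Betz coefficient Cp_max = 16/27 = 0.5926
v^3 = 9.5^3 = 857.375
P_betz = 0.5 * rho * A * v^3 * Cp_max
P_betz = 0.5 * 1.265 * 18049.4 * 857.375 * 0.5926
P_betz = 5800298.4 W

5800298.4


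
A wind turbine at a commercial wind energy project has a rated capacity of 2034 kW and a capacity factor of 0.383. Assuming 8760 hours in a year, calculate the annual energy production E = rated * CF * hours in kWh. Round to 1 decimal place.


Annual energy = rated_kW * capacity_factor * hours_per_year
Given: P_rated = 2034 kW, CF = 0.383, hours = 8760
E = 2034 * 0.383 * 8760
E = 6824232.7 kWh

6824232.7


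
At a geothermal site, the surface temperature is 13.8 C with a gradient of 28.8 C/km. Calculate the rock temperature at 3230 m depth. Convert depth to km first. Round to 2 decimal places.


Convert depth to km: 3230 / 1000 = 3.23 km
Temperature increase = gradient * depth_km = 28.8 * 3.23 = 93.02 C
Temperature at depth = T_surface + delta_T = 13.8 + 93.02
T = 106.82 C

106.82


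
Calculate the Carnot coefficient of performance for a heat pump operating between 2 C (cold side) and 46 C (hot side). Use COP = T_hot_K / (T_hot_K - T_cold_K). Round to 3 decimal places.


Convert to Kelvin:
  T_hot = 46 + 273.15 = 319.15 K
  T_cold = 2 + 273.15 = 275.15 K
Apply Carnot COP formula:
  COP = T_hot_K / (T_hot_K - T_cold_K) = 319.15 / 44.0
  COP = 7.253

7.253


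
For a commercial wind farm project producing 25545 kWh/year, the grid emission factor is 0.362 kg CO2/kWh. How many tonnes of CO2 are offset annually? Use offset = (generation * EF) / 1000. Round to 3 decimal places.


CO2 offset in kg = generation * emission_factor
CO2 offset = 25545 * 0.362 = 9247.29 kg
Convert to tonnes:
  CO2 offset = 9247.29 / 1000 = 9.247 tonnes

9.247


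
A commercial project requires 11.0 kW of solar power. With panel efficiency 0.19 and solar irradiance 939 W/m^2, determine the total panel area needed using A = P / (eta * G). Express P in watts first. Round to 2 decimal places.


Convert target power to watts: P = 11.0 * 1000 = 11000.0 W
Compute denominator: eta * G = 0.19 * 939 = 178.41
Required area A = P / (eta * G) = 11000.0 / 178.41
A = 61.66 m^2

61.66


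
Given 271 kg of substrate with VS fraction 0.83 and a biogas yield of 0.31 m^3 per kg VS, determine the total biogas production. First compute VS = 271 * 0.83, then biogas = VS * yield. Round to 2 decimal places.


Compute volatile solids:
  VS = mass * VS_fraction = 271 * 0.83 = 224.93 kg
Calculate biogas volume:
  Biogas = VS * specific_yield = 224.93 * 0.31
  Biogas = 69.73 m^3

69.73


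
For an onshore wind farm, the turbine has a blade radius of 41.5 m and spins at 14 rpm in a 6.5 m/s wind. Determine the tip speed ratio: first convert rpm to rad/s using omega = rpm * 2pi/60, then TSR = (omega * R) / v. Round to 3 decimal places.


Convert rotational speed to rad/s:
  omega = 14 * 2 * pi / 60 = 1.4661 rad/s
Compute tip speed:
  v_tip = omega * R = 1.4661 * 41.5 = 60.842 m/s
Tip speed ratio:
  TSR = v_tip / v_wind = 60.842 / 6.5 = 9.360

9.360


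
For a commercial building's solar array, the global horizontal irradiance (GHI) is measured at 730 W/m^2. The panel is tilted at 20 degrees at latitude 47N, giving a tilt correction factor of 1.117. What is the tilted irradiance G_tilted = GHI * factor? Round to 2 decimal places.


Identify the given values:
  GHI = 730 W/m^2, tilt correction factor = 1.117
Apply the formula G_tilted = GHI * factor:
  G_tilted = 730 * 1.117
  G_tilted = 815.41 W/m^2

815.41


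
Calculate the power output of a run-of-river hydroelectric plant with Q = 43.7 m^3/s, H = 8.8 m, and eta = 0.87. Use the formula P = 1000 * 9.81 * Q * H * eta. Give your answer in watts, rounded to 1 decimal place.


Apply the hydropower formula P = rho * g * Q * H * eta
rho * g = 1000 * 9.81 = 9810.0
P = 9810.0 * 43.7 * 8.8 * 0.87
P = 3282104.2 W

3282104.2


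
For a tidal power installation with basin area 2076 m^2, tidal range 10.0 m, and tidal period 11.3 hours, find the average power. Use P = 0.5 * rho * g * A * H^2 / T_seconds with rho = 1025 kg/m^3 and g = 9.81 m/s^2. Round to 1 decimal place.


Convert period to seconds: T = 11.3 * 3600 = 40680.0 s
H^2 = 10.0^2 = 100.0
P = 0.5 * rho * g * A * H^2 / T
P = 0.5 * 1025 * 9.81 * 2076 * 100.0 / 40680.0
P = 25657.2 W

25657.2


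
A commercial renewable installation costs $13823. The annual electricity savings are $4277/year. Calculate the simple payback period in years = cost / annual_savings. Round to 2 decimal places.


Simple payback period = initial cost / annual savings
Payback = 13823 / 4277
Payback = 3.23 years

3.23


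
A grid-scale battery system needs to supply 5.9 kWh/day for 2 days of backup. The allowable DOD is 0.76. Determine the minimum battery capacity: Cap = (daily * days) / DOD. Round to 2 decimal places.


Total energy needed = daily * days = 5.9 * 2 = 11.8 kWh
Account for depth of discharge:
  Cap = total_energy / DOD = 11.8 / 0.76
  Cap = 15.53 kWh

15.53


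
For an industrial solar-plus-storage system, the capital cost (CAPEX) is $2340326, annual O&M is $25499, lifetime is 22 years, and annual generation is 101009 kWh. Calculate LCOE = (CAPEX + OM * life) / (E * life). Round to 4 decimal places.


Total cost = CAPEX + OM * lifetime = 2340326 + 25499 * 22 = 2340326 + 560978 = 2901304
Total generation = annual * lifetime = 101009 * 22 = 2222198 kWh
LCOE = 2901304 / 2222198
LCOE = 1.3056 $/kWh

1.3056


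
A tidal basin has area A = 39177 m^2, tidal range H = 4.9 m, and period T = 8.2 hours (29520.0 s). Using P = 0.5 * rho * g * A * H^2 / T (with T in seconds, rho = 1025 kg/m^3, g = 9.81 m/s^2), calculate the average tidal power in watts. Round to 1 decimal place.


Convert period to seconds: T = 8.2 * 3600 = 29520.0 s
H^2 = 4.9^2 = 24.01
P = 0.5 * rho * g * A * H^2 / T
P = 0.5 * 1025 * 9.81 * 39177 * 24.01 / 29520.0
P = 160202.7 W

160202.7


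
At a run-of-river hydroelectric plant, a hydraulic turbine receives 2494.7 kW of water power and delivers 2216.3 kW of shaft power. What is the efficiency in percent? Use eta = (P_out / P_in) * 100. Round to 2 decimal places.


Turbine efficiency = (output power / input power) * 100
eta = (2216.3 / 2494.7) * 100
eta = 88.84%

88.84


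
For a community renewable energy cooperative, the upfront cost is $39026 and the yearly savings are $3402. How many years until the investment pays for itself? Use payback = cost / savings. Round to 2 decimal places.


Simple payback period = initial cost / annual savings
Payback = 39026 / 3402
Payback = 11.47 years

11.47


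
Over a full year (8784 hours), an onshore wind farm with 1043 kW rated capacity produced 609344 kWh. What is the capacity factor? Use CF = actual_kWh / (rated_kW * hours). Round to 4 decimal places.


Capacity factor = actual output / maximum possible output
Maximum possible = rated * hours = 1043 * 8784 = 9161712 kWh
CF = 609344 / 9161712
CF = 0.0665

0.0665


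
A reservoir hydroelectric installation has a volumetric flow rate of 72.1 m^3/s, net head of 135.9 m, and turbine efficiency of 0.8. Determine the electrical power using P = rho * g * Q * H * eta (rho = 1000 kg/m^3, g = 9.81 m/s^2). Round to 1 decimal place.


Apply the hydropower formula P = rho * g * Q * H * eta
rho * g = 1000 * 9.81 = 9810.0
P = 9810.0 * 72.1 * 135.9 * 0.8
P = 76897764.7 W

76897764.7


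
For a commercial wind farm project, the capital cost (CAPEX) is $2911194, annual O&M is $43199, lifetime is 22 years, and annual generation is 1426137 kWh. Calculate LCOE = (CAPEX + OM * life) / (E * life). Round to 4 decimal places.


Total cost = CAPEX + OM * lifetime = 2911194 + 43199 * 22 = 2911194 + 950378 = 3861572
Total generation = annual * lifetime = 1426137 * 22 = 31375014 kWh
LCOE = 3861572 / 31375014
LCOE = 0.1231 $/kWh

0.1231


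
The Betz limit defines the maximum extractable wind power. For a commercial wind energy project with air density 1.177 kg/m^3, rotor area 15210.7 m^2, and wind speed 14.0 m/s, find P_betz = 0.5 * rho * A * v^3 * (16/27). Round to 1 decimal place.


The Betz coefficient Cp_max = 16/27 = 0.5926
v^3 = 14.0^3 = 2744.0
P_betz = 0.5 * rho * A * v^3 * Cp_max
P_betz = 0.5 * 1.177 * 15210.7 * 2744.0 * 0.5926
P_betz = 14555797.1 W

14555797.1


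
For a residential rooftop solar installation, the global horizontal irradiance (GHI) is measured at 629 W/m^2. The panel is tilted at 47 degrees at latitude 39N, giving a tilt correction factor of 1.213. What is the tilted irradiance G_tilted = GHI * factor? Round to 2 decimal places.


Identify the given values:
  GHI = 629 W/m^2, tilt correction factor = 1.213
Apply the formula G_tilted = GHI * factor:
  G_tilted = 629 * 1.213
  G_tilted = 762.98 W/m^2

762.98


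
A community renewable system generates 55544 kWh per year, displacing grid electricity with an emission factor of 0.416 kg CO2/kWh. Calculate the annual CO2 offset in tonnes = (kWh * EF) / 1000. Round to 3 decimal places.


CO2 offset in kg = generation * emission_factor
CO2 offset = 55544 * 0.416 = 23106.3 kg
Convert to tonnes:
  CO2 offset = 23106.3 / 1000 = 23.106 tonnes

23.106


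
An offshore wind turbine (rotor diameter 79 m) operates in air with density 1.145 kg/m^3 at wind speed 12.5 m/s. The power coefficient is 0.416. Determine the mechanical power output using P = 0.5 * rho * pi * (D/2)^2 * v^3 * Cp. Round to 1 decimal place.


Step 1 -- Compute swept area:
  A = pi * (D/2)^2 = pi * (79/2)^2 = 4901.67 m^2
Step 2 -- Apply wind power equation:
  P = 0.5 * rho * A * v^3 * Cp
  v^3 = 12.5^3 = 1953.125
  P = 0.5 * 1.145 * 4901.67 * 1953.125 * 0.416
  P = 2280042.4 W

2280042.4


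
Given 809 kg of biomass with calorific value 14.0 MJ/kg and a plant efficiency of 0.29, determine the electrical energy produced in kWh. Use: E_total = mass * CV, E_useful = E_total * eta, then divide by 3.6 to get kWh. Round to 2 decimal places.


Total energy = mass * CV = 809 * 14.0 = 11326.0 MJ
Useful energy = total * eta = 11326.0 * 0.29 = 3284.54 MJ
Convert to kWh: 3284.54 / 3.6
Useful energy = 912.37 kWh

912.37


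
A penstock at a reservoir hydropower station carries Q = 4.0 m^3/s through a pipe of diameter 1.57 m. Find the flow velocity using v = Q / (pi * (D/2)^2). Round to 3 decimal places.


Compute pipe cross-sectional area:
  A = pi * (D/2)^2 = pi * (1.57/2)^2 = 1.9359 m^2
Calculate velocity:
  v = Q / A = 4.0 / 1.9359
  v = 2.066 m/s

2.066


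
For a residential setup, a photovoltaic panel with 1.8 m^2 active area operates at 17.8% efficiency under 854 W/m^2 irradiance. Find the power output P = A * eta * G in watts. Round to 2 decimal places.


Use the solar power formula P = A * eta * G.
Given: A = 1.8 m^2, eta = 0.178, G = 854 W/m^2
P = 1.8 * 0.178 * 854
P = 273.62 W

273.62


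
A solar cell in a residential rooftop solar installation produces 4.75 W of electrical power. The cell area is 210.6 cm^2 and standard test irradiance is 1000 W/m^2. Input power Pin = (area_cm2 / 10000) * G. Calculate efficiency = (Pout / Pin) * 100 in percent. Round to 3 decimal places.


First compute the input power:
  Pin = area_cm2 / 10000 * G = 210.6 / 10000 * 1000 = 21.06 W
Then compute efficiency:
  Efficiency = (Pout / Pin) * 100 = (4.75 / 21.06) * 100
  Efficiency = 22.555%

22.555


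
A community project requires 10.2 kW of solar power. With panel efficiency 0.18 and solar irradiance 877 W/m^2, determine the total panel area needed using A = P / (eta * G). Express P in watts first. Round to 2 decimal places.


Convert target power to watts: P = 10.2 * 1000 = 10200.0 W
Compute denominator: eta * G = 0.18 * 877 = 157.86
Required area A = P / (eta * G) = 10200.0 / 157.86
A = 64.61 m^2

64.61


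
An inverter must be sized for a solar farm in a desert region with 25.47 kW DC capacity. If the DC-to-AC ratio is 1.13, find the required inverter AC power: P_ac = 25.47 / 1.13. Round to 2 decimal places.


The inverter AC capacity is determined by the DC/AC ratio.
Given: P_dc = 25.47 kW, DC/AC ratio = 1.13
P_ac = P_dc / ratio = 25.47 / 1.13
P_ac = 22.54 kW

22.54


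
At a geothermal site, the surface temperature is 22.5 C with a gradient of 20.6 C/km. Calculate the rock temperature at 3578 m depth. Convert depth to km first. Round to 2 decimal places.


Convert depth to km: 3578 / 1000 = 3.578 km
Temperature increase = gradient * depth_km = 20.6 * 3.578 = 73.71 C
Temperature at depth = T_surface + delta_T = 22.5 + 73.71
T = 96.21 C

96.21


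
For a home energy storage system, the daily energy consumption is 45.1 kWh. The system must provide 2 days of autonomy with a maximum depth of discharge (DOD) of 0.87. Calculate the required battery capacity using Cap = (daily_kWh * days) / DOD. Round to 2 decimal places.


Total energy needed = daily * days = 45.1 * 2 = 90.2 kWh
Account for depth of discharge:
  Cap = total_energy / DOD = 90.2 / 0.87
  Cap = 103.68 kWh

103.68


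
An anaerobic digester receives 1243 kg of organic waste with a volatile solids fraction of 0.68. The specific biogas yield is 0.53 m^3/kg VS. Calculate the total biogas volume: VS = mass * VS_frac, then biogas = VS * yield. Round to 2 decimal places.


Compute volatile solids:
  VS = mass * VS_fraction = 1243 * 0.68 = 845.24 kg
Calculate biogas volume:
  Biogas = VS * specific_yield = 845.24 * 0.53
  Biogas = 447.98 m^3

447.98


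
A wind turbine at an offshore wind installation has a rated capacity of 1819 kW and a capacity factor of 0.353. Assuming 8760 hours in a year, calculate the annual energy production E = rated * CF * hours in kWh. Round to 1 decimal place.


Annual energy = rated_kW * capacity_factor * hours_per_year
Given: P_rated = 1819 kW, CF = 0.353, hours = 8760
E = 1819 * 0.353 * 8760
E = 5624857.3 kWh

5624857.3


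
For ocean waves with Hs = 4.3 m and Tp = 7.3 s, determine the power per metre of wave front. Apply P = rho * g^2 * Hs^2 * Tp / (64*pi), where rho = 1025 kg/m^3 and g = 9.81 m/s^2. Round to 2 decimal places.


Apply wave power formula:
  g^2 = 9.81^2 = 96.2361
  Hs^2 = 4.3^2 = 18.49
  Numerator = rho * g^2 * Hs^2 * Tp = 1025 * 96.2361 * 18.49 * 7.3 = 13314401.57
  Denominator = 64 * pi = 201.0619
  P = 13314401.57 / 201.0619 = 66220.40 W/m

66220.40


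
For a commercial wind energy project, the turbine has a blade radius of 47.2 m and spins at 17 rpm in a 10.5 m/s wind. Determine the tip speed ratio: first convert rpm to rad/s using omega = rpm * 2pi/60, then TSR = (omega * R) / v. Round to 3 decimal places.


Convert rotational speed to rad/s:
  omega = 17 * 2 * pi / 60 = 1.7802 rad/s
Compute tip speed:
  v_tip = omega * R = 1.7802 * 47.2 = 84.027 m/s
Tip speed ratio:
  TSR = v_tip / v_wind = 84.027 / 10.5 = 8.003

8.003


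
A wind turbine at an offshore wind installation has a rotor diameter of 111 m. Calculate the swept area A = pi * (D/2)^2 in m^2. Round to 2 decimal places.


Compute the rotor radius:
  r = D / 2 = 111 / 2 = 55.5 m
Calculate swept area:
  A = pi * r^2 = pi * 55.5^2
  A = 9676.89 m^2

9676.89


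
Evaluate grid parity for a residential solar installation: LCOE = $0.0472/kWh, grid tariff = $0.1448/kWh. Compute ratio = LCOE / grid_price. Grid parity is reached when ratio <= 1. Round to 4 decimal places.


Compare LCOE to grid price:
  LCOE = $0.0472/kWh, Grid price = $0.1448/kWh
  Ratio = LCOE / grid_price = 0.0472 / 0.1448 = 0.3260
  Grid parity achieved (ratio <= 1)? yes

0.3260


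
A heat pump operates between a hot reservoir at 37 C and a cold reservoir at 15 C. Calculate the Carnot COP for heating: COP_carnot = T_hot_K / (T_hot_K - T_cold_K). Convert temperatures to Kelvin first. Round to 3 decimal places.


Convert to Kelvin:
  T_hot = 37 + 273.15 = 310.15 K
  T_cold = 15 + 273.15 = 288.15 K
Apply Carnot COP formula:
  COP = T_hot_K / (T_hot_K - T_cold_K) = 310.15 / 22.0
  COP = 14.098

14.098


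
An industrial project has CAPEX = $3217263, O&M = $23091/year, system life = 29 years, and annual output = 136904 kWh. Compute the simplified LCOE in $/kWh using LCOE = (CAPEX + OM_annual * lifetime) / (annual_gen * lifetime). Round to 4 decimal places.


Total cost = CAPEX + OM * lifetime = 3217263 + 23091 * 29 = 3217263 + 669639 = 3886902
Total generation = annual * lifetime = 136904 * 29 = 3970216 kWh
LCOE = 3886902 / 3970216
LCOE = 0.9790 $/kWh

0.9790


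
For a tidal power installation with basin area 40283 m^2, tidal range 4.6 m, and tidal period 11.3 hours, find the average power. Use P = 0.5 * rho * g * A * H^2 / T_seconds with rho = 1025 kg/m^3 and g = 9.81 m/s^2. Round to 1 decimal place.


Convert period to seconds: T = 11.3 * 3600 = 40680.0 s
H^2 = 4.6^2 = 21.16
P = 0.5 * rho * g * A * H^2 / T
P = 0.5 * 1025 * 9.81 * 40283 * 21.16 / 40680.0
P = 105346.3 W

105346.3


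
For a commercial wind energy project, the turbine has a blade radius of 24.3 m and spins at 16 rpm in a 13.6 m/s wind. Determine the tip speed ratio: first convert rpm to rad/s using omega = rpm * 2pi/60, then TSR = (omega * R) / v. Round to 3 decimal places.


Convert rotational speed to rad/s:
  omega = 16 * 2 * pi / 60 = 1.6755 rad/s
Compute tip speed:
  v_tip = omega * R = 1.6755 * 24.3 = 40.715 m/s
Tip speed ratio:
  TSR = v_tip / v_wind = 40.715 / 13.6 = 2.994

2.994


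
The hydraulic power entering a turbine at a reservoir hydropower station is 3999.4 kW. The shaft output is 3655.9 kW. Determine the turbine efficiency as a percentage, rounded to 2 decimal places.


Turbine efficiency = (output power / input power) * 100
eta = (3655.9 / 3999.4) * 100
eta = 91.41%

91.41


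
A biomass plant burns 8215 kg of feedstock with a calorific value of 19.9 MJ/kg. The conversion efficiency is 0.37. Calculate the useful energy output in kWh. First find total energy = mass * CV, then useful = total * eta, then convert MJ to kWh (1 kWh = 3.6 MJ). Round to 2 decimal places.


Total energy = mass * CV = 8215 * 19.9 = 163478.5 MJ
Useful energy = total * eta = 163478.5 * 0.37 = 60487.05 MJ
Convert to kWh: 60487.05 / 3.6
Useful energy = 16801.96 kWh

16801.96


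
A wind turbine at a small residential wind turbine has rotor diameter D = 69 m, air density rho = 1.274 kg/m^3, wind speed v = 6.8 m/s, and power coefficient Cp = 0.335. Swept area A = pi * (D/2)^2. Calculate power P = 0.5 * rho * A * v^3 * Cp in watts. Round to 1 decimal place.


Step 1 -- Compute swept area:
  A = pi * (D/2)^2 = pi * (69/2)^2 = 3739.28 m^2
Step 2 -- Apply wind power equation:
  P = 0.5 * rho * A * v^3 * Cp
  v^3 = 6.8^3 = 314.432
  P = 0.5 * 1.274 * 3739.28 * 314.432 * 0.335
  P = 250899.1 W

250899.1


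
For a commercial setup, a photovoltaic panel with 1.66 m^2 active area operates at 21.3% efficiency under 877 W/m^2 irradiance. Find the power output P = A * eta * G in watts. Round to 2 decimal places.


Use the solar power formula P = A * eta * G.
Given: A = 1.66 m^2, eta = 0.213, G = 877 W/m^2
P = 1.66 * 0.213 * 877
P = 310.09 W

310.09


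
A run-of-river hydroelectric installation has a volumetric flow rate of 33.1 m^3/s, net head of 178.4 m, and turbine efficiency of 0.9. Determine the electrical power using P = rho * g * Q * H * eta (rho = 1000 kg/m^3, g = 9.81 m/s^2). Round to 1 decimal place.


Apply the hydropower formula P = rho * g * Q * H * eta
rho * g = 1000 * 9.81 = 9810.0
P = 9810.0 * 33.1 * 178.4 * 0.9
P = 52135598.2 W

52135598.2


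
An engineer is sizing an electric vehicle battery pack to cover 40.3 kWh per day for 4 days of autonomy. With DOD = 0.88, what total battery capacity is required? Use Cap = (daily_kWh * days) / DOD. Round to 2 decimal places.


Total energy needed = daily * days = 40.3 * 4 = 161.2 kWh
Account for depth of discharge:
  Cap = total_energy / DOD = 161.2 / 0.88
  Cap = 183.18 kWh

183.18


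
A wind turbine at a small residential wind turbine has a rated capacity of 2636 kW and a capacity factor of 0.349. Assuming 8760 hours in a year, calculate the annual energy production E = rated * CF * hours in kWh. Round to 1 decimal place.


Annual energy = rated_kW * capacity_factor * hours_per_year
Given: P_rated = 2636 kW, CF = 0.349, hours = 8760
E = 2636 * 0.349 * 8760
E = 8058884.6 kWh

8058884.6


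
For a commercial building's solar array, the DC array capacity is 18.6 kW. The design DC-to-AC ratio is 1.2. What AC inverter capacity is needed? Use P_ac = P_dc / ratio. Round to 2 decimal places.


The inverter AC capacity is determined by the DC/AC ratio.
Given: P_dc = 18.6 kW, DC/AC ratio = 1.2
P_ac = P_dc / ratio = 18.6 / 1.2
P_ac = 15.50 kW

15.50


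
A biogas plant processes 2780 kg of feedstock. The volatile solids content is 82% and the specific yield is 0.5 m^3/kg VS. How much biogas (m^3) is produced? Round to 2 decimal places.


Compute volatile solids:
  VS = mass * VS_fraction = 2780 * 0.82 = 2279.6 kg
Calculate biogas volume:
  Biogas = VS * specific_yield = 2279.6 * 0.5
  Biogas = 1139.80 m^3

1139.80


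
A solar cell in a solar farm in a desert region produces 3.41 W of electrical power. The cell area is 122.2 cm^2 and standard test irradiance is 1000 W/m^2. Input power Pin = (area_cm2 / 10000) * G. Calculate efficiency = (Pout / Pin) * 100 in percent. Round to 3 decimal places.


First compute the input power:
  Pin = area_cm2 / 10000 * G = 122.2 / 10000 * 1000 = 12.22 W
Then compute efficiency:
  Efficiency = (Pout / Pin) * 100 = (3.41 / 12.22) * 100
  Efficiency = 27.905%

27.905


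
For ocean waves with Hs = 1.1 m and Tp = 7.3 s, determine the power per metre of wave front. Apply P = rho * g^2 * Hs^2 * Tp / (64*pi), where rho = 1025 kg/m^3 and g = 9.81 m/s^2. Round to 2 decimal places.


Apply wave power formula:
  g^2 = 9.81^2 = 96.2361
  Hs^2 = 1.1^2 = 1.21
  Numerator = rho * g^2 * Hs^2 * Tp = 1025 * 96.2361 * 1.21 * 7.3 = 871304.81
  Denominator = 64 * pi = 201.0619
  P = 871304.81 / 201.0619 = 4333.51 W/m

4333.51


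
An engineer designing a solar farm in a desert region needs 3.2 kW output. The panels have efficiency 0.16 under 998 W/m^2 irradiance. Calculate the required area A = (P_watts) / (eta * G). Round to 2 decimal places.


Convert target power to watts: P = 3.2 * 1000 = 3200.0 W
Compute denominator: eta * G = 0.16 * 998 = 159.68
Required area A = P / (eta * G) = 3200.0 / 159.68
A = 20.04 m^2

20.04


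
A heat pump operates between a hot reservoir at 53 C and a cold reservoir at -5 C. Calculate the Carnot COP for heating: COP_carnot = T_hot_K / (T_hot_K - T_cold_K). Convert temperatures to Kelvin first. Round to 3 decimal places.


Convert to Kelvin:
  T_hot = 53 + 273.15 = 326.15 K
  T_cold = -5 + 273.15 = 268.15 K
Apply Carnot COP formula:
  COP = T_hot_K / (T_hot_K - T_cold_K) = 326.15 / 58.0
  COP = 5.623

5.623
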